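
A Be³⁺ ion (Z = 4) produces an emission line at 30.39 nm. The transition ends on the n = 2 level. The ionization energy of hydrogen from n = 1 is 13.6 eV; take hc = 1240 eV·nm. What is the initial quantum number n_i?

n_i = 4

The photon energy is ΔE = hc/λ = 1240 / 30.39 = 40.80 eV.
With Z = 4, ΔE = 217.6 × (1/n_f² − 1/n_i²), so 1/n_f² − 1/n_i² = 0.1875.
With n_f = 2: 1/n_i² = 1/4 − 0.1875 = 0.06249, so n_i ≈ 4.00.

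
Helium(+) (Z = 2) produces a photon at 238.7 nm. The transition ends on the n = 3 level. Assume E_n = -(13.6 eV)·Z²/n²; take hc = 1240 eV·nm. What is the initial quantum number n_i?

The photon energy is ΔE = hc/λ = 1240 / 238.7 = 5.195 eV.
With Z = 2, ΔE = 54.40 × (1/n_f² − 1/n_i²), so 1/n_f² − 1/n_i² = 0.09549.
With n_f = 3: 1/n_i² = 1/9 − 0.09549 = 0.01562, so n_i ≈ 8.00.

n_i = 8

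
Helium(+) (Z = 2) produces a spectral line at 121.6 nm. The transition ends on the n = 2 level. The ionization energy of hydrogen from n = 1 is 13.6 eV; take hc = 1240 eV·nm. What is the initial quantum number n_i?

The photon energy is ΔE = hc/λ = 1240 / 121.6 = 10.20 eV.
With Z = 2, ΔE = 54.40 × (1/n_f² − 1/n_i²), so 1/n_f² − 1/n_i² = 0.1875.
With n_f = 2: 1/n_i² = 1/4 − 0.1875 = 0.06255, so n_i ≈ 4.00.

n_i = 4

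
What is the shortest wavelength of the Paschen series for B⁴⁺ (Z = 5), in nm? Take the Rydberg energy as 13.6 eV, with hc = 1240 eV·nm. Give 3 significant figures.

The Paschen series has lower level n_f = 3; the series limit corresponds to n_i → ∞.
ΔE_max = 13.6 × 25 / 3² = 37.78 eV.
λ_min = 1240 / 37.78 = 32.8 nm.

32.8 nm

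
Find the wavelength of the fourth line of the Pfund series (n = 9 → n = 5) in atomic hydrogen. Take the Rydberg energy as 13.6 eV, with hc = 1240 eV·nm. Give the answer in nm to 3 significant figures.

3300 nm

The Pfund series terminates on n_f = 5; the fourth line has n_i = 5+4 = 9.
ΔE = 13.60 × (1/5² − 1/9²) = 0.3761 eV.
λ = 1240 / 0.3761 = 3300 nm.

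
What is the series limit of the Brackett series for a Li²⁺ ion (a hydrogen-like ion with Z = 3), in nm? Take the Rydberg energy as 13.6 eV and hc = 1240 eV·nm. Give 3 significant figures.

162 nm

The Brackett series has lower level n_f = 4; the series limit corresponds to n_i → ∞.
ΔE_max = 13.6 × 9 / 4² = 7.650 eV.
λ_min = 1240 / 7.650 = 162 nm.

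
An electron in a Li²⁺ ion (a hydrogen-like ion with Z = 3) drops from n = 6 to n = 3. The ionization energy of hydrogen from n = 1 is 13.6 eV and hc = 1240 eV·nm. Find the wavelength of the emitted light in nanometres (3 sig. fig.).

122 nm

For Z = 3 the level energies scale as Z², so the effective Rydberg energy is 13.6 × 9 = 122.4 eV.
ΔE = 122.4 × (1/3² − 1/6²) = 122.4 × 0.08333 = 10.20 eV.
λ = hc/ΔE = 1240 / 10.20 = 122 nm.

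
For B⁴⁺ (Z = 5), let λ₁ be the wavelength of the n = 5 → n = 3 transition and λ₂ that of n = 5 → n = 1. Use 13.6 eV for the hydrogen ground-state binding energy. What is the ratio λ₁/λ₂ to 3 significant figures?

λ ∝ 1/ΔE ∝ 1/(1/n_f² − 1/n_i²), and the Z² and hc factors cancel in the ratio.
λ₁/λ₂ = (1/1² − 1/5²)/(1/3² − 1/5²) = 0.9600/0.07111 = 13.5.

13.5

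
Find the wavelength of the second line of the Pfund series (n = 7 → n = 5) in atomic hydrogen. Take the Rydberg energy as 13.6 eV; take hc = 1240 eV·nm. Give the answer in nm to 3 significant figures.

The Pfund series terminates on n_f = 5; the second line has n_i = 5+2 = 7.
ΔE = 13.60 × (1/5² − 1/7²) = 0.2664 eV.
λ = 1240 / 0.2664 = 4650 nm.

4650 nm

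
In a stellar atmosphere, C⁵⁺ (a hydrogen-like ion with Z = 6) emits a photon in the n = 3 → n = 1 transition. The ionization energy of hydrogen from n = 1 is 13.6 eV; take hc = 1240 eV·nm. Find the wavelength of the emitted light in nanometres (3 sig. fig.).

2.85 nm

For Z = 6 the level energies scale as Z², so the effective Rydberg energy is 13.6 × 36 = 489.6 eV.
ΔE = 489.6 × (1/1² − 1/3²) = 489.6 × 0.8889 = 435.2 eV.
λ = hc/ΔE = 1240 / 435.2 = 2.85 nm.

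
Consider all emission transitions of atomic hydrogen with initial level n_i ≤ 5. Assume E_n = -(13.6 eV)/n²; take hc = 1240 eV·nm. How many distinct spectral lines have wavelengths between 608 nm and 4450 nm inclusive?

4

Enumerate all n_i → n_f pairs with 1 ≤ n_f < n_i ≤ 5 and compute λ = 1240 / [13.6·1·(1/n_f² − 1/n_i²)].
Lines falling in [608, 4450] nm: 3→2 (656.5 nm), 5→3 (1282 nm), 4→3 (1876 nm), 5→4 (4052 nm).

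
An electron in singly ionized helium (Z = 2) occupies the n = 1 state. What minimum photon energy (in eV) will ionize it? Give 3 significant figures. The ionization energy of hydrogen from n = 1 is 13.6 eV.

54.4 eV

E_n = −13.6 Z²/n² = −54.40/n² eV for Z = 2.
E_1 = −54.40/1 = −54.4 eV, so ionization (to E = 0) requires 54.4 eV.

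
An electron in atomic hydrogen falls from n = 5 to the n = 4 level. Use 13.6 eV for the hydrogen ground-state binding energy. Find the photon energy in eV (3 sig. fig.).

0.306 eV

E_5 = −13.60/25 = −0.5440 eV and E_4 = −13.60/16 = −0.8500 eV.
The photon energy is |E_5 − E_4| = 0.306 eV.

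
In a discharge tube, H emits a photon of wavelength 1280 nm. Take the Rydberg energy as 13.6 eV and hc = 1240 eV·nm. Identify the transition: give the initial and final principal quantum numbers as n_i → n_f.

The photon energy is ΔE = hc/λ = 1240 / 1280 = 0.9688 eV.
With Z = 1, ΔE = 13.60 × (1/n_f² − 1/n_i²), so 1/n_f² − 1/n_i² = 0.07123.
Trying n_f = 3 gives 1/n_i² = 0.03988, i.e. n_i ≈ 5; this pair matches.

n_i = 5, n_f = 3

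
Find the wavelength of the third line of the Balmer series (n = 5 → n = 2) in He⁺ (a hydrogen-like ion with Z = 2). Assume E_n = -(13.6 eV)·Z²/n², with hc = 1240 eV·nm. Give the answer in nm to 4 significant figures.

The Balmer series terminates on n_f = 2; the third line has n_i = 2+3 = 5.
ΔE = 54.40 × (1/2² − 1/5²) = 11.42 eV.
λ = 1240 / 11.42 = 108.5 nm.

108.5 nm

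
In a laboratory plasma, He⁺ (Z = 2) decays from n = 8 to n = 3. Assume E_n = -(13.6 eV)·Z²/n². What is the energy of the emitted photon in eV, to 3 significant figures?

5.19 eV

The Bohr energies scale as Z², so for Z = 2: E_n = −54.40/n² eV.
E_8 = −54.40/64 = −0.8500 eV and E_3 = −54.40/9 = −6.044 eV.
The photon energy is |E_8 − E_3| = 5.19 eV.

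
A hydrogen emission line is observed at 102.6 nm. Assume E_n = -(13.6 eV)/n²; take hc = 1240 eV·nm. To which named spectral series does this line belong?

ΔE = 1240/102.6 = 12.09 eV.
This matches 13.6 × (1/1² − 1/3²), so n_f = 1: the Lyman series.

Lyman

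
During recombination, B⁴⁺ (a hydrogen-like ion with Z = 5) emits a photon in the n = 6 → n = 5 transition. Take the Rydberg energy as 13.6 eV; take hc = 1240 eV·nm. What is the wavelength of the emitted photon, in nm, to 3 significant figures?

For Z = 5 the level energies scale as Z², so the effective Rydberg energy is 13.6 × 25 = 340.0 eV.
ΔE = 340.0 × (1/5² − 1/6²) = 340.0 × 0.01222 = 4.156 eV.
λ = hc/ΔE = 1240 / 4.156 = 298 nm.

298 nm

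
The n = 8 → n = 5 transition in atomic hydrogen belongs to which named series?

The series is set by the lower level: n_f = 5 is the Pfund series.

Pfund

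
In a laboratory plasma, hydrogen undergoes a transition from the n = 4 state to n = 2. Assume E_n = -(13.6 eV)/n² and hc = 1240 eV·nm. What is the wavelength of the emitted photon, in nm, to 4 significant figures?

486.3 nm

ΔE = 13.60 × (1/2² − 1/4²) = 13.60 × 0.1875 = 2.550 eV.
λ = hc/ΔE = 1240 / 2.550 = 486.3 nm.
This line belongs to the Balmer series.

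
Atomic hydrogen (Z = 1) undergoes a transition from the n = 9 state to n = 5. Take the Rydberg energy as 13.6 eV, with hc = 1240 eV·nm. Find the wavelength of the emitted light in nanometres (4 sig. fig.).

ΔE = 13.60 × (1/5² − 1/9²) = 13.60 × 0.02765 = 0.3761 eV.
λ = hc/ΔE = 1240 / 0.3761 = 3297 nm.
This line belongs to the Pfund series.

3297 nm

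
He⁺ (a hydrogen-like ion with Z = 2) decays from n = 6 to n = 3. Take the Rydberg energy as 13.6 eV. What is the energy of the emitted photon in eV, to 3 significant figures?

The Bohr energies scale as Z², so for Z = 2: E_n = −54.40/n² eV.
E_6 = −54.40/36 = −1.511 eV and E_3 = −54.40/9 = −6.044 eV.
The photon energy is |E_6 − E_3| = 4.53 eV.

4.53 eV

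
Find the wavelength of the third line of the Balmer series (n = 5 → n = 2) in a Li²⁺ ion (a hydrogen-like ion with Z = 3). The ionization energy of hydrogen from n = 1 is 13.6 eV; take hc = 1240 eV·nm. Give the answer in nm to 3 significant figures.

48.2 nm

The Balmer series terminates on n_f = 2; the third line has n_i = 2+3 = 5.
ΔE = 122.4 × (1/2² − 1/5²) = 25.70 eV.
λ = 1240 / 25.70 = 48.2 nm.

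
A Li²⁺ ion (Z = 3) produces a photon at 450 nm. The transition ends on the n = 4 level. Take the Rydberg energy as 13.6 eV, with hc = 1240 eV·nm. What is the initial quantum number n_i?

The photon energy is ΔE = hc/λ = 1240 / 450 = 2.756 eV.
With Z = 3, ΔE = 122.4 × (1/n_f² − 1/n_i²), so 1/n_f² − 1/n_i² = 0.02251.
With n_f = 4: 1/n_i² = 1/16 − 0.02251 = 0.03999, so n_i ≈ 5.00.

n_i = 5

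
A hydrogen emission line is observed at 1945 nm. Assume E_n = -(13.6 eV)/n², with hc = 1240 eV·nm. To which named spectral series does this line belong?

Brackett

ΔE = 1240/1945 = 0.6375 eV.
This matches 13.6 × (1/4² − 1/8²), so n_f = 4: the Brackett series.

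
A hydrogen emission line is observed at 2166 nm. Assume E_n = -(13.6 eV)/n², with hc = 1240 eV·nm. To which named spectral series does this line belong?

Brackett

ΔE = 1240/2166 = 0.5725 eV.
This matches 13.6 × (1/4² − 1/7²), so n_f = 4: the Brackett series.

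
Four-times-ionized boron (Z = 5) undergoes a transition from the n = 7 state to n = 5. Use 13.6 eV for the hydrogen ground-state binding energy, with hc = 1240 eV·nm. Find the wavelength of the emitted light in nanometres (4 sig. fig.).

186.2 nm

For Z = 5 the level energies scale as Z², so the effective Rydberg energy is 13.6 × 25 = 340.0 eV.
ΔE = 340.0 × (1/5² − 1/7²) = 340.0 × 0.01959 = 6.661 eV.
λ = hc/ΔE = 1240 / 6.661 = 186.2 nm.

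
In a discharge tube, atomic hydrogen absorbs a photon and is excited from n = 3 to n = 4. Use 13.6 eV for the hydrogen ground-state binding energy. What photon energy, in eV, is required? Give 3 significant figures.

E_4 = −13.60/16 = −0.8500 eV and E_3 = −13.60/9 = −1.511 eV.
The photon energy is |E_4 − E_3| = 0.661 eV.

0.661 eV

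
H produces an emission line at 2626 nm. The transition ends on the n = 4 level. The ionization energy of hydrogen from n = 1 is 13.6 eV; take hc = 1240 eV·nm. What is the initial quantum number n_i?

n_i = 6

The photon energy is ΔE = hc/λ = 1240 / 2626 = 0.4722 eV.
With Z = 1, ΔE = 13.60 × (1/n_f² − 1/n_i²), so 1/n_f² − 1/n_i² = 0.03472.
With n_f = 4: 1/n_i² = 1/16 − 0.03472 = 0.02778, so n_i ≈ 6.00.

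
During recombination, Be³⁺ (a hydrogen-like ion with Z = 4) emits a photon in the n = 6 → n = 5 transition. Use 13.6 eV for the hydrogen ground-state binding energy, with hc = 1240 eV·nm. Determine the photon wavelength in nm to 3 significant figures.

466 nm

For Z = 4 the level energies scale as Z², so the effective Rydberg energy is 13.6 × 16 = 217.6 eV.
ΔE = 217.6 × (1/5² − 1/6²) = 217.6 × 0.01222 = 2.660 eV.
λ = hc/ΔE = 1240 / 2.660 = 466 nm.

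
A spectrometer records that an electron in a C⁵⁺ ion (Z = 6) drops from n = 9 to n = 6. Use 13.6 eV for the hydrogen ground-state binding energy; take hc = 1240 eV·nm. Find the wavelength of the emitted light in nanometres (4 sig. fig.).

For Z = 6 the level energies scale as Z², so the effective Rydberg energy is 13.6 × 36 = 489.6 eV.
ΔE = 489.6 × (1/6² − 1/9²) = 489.6 × 0.01543 = 7.556 eV.
λ = hc/ΔE = 1240 / 7.556 = 164.1 nm.

164.1 nm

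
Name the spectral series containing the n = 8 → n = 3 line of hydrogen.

The series is set by the lower level: n_f = 3 is the Paschen series.

Paschen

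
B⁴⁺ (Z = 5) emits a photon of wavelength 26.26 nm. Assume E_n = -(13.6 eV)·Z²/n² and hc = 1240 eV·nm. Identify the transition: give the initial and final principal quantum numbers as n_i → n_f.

n_i = 3, n_f = 2

The photon energy is ΔE = hc/λ = 1240 / 26.26 = 47.22 eV.
With Z = 5, ΔE = 340.0 × (1/n_f² − 1/n_i²), so 1/n_f² − 1/n_i² = 0.1389.
Trying n_f = 2 gives 1/n_i² = 0.1111, i.e. n_i ≈ 3; this pair matches.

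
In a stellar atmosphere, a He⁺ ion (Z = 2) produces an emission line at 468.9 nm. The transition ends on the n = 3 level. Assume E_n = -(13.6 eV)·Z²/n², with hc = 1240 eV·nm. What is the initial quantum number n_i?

The photon energy is ΔE = hc/λ = 1240 / 468.9 = 2.644 eV.
With Z = 2, ΔE = 54.40 × (1/n_f² − 1/n_i²), so 1/n_f² − 1/n_i² = 0.04861.
With n_f = 3: 1/n_i² = 1/9 − 0.04861 = 0.06250, so n_i ≈ 4.00.

n_i = 4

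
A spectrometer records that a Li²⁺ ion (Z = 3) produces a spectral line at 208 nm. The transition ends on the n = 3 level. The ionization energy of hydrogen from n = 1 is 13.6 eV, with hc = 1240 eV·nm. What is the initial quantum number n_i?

The photon energy is ΔE = hc/λ = 1240 / 208 = 5.962 eV.
With Z = 3, ΔE = 122.4 × (1/n_f² − 1/n_i²), so 1/n_f² − 1/n_i² = 0.04871.
With n_f = 3: 1/n_i² = 1/9 − 0.04871 = 0.06241, so n_i ≈ 4.00.

n_i = 4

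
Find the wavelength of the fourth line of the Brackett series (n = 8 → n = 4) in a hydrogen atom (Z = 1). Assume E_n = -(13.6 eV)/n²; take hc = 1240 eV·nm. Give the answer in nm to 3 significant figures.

The Brackett series terminates on n_f = 4; the fourth line has n_i = 4+4 = 8.
ΔE = 13.60 × (1/4² − 1/8²) = 0.6375 eV.
λ = 1240 / 0.6375 = 1950 nm.

1950 nm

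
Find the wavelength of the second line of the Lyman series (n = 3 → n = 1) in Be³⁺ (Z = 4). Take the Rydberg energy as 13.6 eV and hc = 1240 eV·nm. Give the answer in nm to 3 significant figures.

The Lyman series terminates on n_f = 1; the second line has n_i = 1+2 = 3.
ΔE = 217.6 × (1/1² − 1/3²) = 193.4 eV.
λ = 1240 / 193.4 = 6.41 nm.

6.41 nm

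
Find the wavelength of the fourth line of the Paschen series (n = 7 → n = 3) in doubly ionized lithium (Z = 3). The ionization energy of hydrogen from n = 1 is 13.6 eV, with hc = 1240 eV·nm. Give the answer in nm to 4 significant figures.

111.7 nm

The Paschen series terminates on n_f = 3; the fourth line has n_i = 3+4 = 7.
ΔE = 122.4 × (1/3² − 1/7²) = 11.10 eV.
λ = 1240 / 11.10 = 111.7 nm.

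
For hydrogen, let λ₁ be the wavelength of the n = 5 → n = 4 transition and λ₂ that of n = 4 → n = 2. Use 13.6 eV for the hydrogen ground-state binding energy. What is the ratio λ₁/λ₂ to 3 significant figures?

8.33

λ ∝ 1/ΔE ∝ 1/(1/n_f² − 1/n_i²), and the Z² and hc factors cancel in the ratio.
λ₁/λ₂ = (1/2² − 1/4²)/(1/4² − 1/5²) = 0.1875/0.02250 = 8.33.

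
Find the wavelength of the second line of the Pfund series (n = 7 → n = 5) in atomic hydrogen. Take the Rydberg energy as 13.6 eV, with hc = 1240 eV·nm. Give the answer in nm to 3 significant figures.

4650 nm

The Pfund series terminates on n_f = 5; the second line has n_i = 5+2 = 7.
ΔE = 13.60 × (1/5² − 1/7²) = 0.2664 eV.
λ = 1240 / 0.2664 = 4650 nm.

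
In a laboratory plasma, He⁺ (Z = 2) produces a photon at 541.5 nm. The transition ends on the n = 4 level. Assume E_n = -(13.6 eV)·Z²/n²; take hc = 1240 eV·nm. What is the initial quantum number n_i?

The photon energy is ΔE = hc/λ = 1240 / 541.5 = 2.290 eV.
With Z = 2, ΔE = 54.40 × (1/n_f² − 1/n_i²), so 1/n_f² − 1/n_i² = 0.04209.
With n_f = 4: 1/n_i² = 1/16 − 0.04209 = 0.02041, so n_i ≈ 7.00.

n_i = 7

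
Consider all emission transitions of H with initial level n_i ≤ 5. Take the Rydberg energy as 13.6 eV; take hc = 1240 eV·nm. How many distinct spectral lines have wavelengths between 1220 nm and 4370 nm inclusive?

3

Enumerate all n_i → n_f pairs with 1 ≤ n_f < n_i ≤ 5 and compute λ = 1240 / [13.6·1·(1/n_f² − 1/n_i²)].
Lines falling in [1220, 4370] nm: 5→3 (1282 nm), 4→3 (1876 nm), 5→4 (4052 nm).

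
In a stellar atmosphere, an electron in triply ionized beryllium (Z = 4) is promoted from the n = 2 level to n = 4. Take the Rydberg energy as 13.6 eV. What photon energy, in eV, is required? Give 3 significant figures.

The Bohr energies scale as Z², so for Z = 4: E_n = −217.6/n² eV.
E_4 = −217.6/16 = −13.60 eV and E_2 = −217.6/4 = −54.40 eV.
The photon energy is |E_4 − E_2| = 40.8 eV.

40.8 eV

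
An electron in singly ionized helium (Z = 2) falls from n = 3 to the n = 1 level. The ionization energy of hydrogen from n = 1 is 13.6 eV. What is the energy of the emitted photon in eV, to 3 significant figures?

The Bohr energies scale as Z², so for Z = 2: E_n = −54.40/n² eV.
E_3 = −54.40/9 = −6.044 eV and E_1 = −54.40/1 = −54.40 eV.
The photon energy is |E_3 − E_1| = 48.4 eV.

48.4 eV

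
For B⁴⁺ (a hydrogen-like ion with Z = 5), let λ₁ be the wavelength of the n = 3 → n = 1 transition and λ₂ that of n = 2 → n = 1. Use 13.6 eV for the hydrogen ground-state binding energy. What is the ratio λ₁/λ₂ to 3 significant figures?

0.844

λ ∝ 1/ΔE ∝ 1/(1/n_f² − 1/n_i²), and the Z² and hc factors cancel in the ratio.
λ₁/λ₂ = (1/1² − 1/2²)/(1/1² − 1/3²) = 0.7500/0.8889 = 0.844.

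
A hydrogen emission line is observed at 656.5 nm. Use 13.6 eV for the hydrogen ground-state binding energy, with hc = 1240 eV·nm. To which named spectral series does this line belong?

ΔE = 1240/656.5 = 1.889 eV.
This matches 13.6 × (1/2² − 1/3²), so n_f = 2: the Balmer series.

Balmer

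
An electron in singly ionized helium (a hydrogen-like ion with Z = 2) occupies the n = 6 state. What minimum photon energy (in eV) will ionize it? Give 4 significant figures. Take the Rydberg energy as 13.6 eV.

1.511 eV

E_n = −13.6 Z²/n² = −54.40/n² eV for Z = 2.
E_6 = −54.40/36 = −1.511 eV, so ionization (to E = 0) requires 1.511 eV.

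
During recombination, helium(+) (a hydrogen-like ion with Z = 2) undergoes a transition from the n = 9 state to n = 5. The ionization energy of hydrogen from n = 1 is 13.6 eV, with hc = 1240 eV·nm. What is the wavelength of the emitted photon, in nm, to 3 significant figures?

824 nm

For Z = 2 the level energies scale as Z², so the effective Rydberg energy is 13.6 × 4 = 54.40 eV.
ΔE = 54.40 × (1/5² − 1/9²) = 54.40 × 0.02765 = 1.504 eV.
λ = hc/ΔE = 1240 / 1.504 = 824 nm.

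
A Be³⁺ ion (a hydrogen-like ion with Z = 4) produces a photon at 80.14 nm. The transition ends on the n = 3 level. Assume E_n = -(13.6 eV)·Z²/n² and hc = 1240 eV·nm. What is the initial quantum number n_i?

n_i = 5

The photon energy is ΔE = hc/λ = 1240 / 80.14 = 15.47 eV.
With Z = 4, ΔE = 217.6 × (1/n_f² − 1/n_i²), so 1/n_f² − 1/n_i² = 0.07111.
With n_f = 3: 1/n_i² = 1/9 − 0.07111 = 0.04000, so n_i ≈ 5.00.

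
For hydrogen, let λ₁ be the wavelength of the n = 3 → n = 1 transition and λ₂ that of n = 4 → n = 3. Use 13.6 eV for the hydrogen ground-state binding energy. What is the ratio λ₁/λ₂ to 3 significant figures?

0.0547

λ ∝ 1/ΔE ∝ 1/(1/n_f² − 1/n_i²), and the Z² and hc factors cancel in the ratio.
λ₁/λ₂ = (1/3² − 1/4²)/(1/1² − 1/3²) = 0.04861/0.8889 = 0.0547.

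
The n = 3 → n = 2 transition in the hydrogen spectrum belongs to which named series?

Balmer

The series is set by the lower level: n_f = 2 is the Balmer series.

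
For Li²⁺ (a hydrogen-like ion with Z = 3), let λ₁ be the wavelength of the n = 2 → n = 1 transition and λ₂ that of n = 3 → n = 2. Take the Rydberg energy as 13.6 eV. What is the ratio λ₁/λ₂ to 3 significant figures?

λ ∝ 1/ΔE ∝ 1/(1/n_f² − 1/n_i²), and the Z² and hc factors cancel in the ratio.
λ₁/λ₂ = (1/2² − 1/3²)/(1/1² − 1/2²) = 0.1389/0.7500 = 0.185.

0.185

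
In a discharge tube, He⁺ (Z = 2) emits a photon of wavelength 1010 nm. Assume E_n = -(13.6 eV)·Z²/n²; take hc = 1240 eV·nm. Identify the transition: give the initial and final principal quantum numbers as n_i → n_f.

n_i = 5, n_f = 4

The photon energy is ΔE = hc/λ = 1240 / 1010 = 1.228 eV.
With Z = 2, ΔE = 54.40 × (1/n_f² − 1/n_i²), so 1/n_f² − 1/n_i² = 0.02257.
Trying n_f = 4 gives 1/n_i² = 0.03993, i.e. n_i ≈ 5; this pair matches.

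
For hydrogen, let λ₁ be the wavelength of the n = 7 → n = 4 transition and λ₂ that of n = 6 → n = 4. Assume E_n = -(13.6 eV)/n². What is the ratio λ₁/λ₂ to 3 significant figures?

0.825

λ ∝ 1/ΔE ∝ 1/(1/n_f² − 1/n_i²), and the Z² and hc factors cancel in the ratio.
λ₁/λ₂ = (1/4² − 1/6²)/(1/4² − 1/7²) = 0.03472/0.04209 = 0.825.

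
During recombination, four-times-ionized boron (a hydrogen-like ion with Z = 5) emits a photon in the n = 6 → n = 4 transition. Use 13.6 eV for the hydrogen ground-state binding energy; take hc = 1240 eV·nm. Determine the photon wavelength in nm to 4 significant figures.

105.0 nm

For Z = 5 the level energies scale as Z², so the effective Rydberg energy is 13.6 × 25 = 340.0 eV.
ΔE = 340.0 × (1/4² − 1/6²) = 340.0 × 0.03472 = 11.81 eV.
λ = hc/ΔE = 1240 / 11.81 = 105.0 nm.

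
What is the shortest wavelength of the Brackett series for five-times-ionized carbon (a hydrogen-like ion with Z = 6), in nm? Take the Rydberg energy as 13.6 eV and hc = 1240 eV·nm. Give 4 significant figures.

The Brackett series has lower level n_f = 4; the series limit corresponds to n_i → ∞.
ΔE_max = 13.6 × 36 / 4² = 30.60 eV.
λ_min = 1240 / 30.60 = 40.52 nm.

40.52 nm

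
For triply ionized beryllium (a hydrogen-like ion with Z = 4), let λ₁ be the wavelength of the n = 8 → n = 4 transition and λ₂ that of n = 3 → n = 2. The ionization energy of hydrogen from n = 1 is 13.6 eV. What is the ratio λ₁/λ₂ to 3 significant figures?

2.96

λ ∝ 1/ΔE ∝ 1/(1/n_f² − 1/n_i²), and the Z² and hc factors cancel in the ratio.
λ₁/λ₂ = (1/2² − 1/3²)/(1/4² − 1/8²) = 0.1389/0.04688 = 2.96.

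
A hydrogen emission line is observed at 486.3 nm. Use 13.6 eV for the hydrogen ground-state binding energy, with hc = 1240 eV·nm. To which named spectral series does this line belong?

Balmer

ΔE = 1240/486.3 = 2.550 eV.
This matches 13.6 × (1/2² − 1/4²), so n_f = 2: the Balmer series.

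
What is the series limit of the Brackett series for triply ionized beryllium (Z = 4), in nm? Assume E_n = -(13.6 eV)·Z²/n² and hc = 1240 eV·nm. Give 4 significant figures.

91.18 nm

The Brackett series has lower level n_f = 4; the series limit corresponds to n_i → ∞.
ΔE_max = 13.6 × 16 / 4² = 13.60 eV.
λ_min = 1240 / 13.60 = 91.18 nm.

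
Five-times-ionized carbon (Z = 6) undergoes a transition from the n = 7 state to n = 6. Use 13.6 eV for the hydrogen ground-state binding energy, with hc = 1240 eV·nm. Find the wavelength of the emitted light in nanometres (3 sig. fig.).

For Z = 6 the level energies scale as Z², so the effective Rydberg energy is 13.6 × 36 = 489.6 eV.
ΔE = 489.6 × (1/6² − 1/7²) = 489.6 × 0.007370 = 3.608 eV.
λ = hc/ΔE = 1240 / 3.608 = 344 nm.

344 nm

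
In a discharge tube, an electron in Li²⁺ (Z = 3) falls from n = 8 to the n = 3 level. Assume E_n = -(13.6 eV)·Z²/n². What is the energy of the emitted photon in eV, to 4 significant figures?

The Bohr energies scale as Z², so for Z = 3: E_n = −122.4/n² eV.
E_8 = −122.4/64 = −1.913 eV and E_3 = −122.4/9 = −13.60 eV.
The photon energy is |E_8 − E_3| = 11.69 eV.

11.69 eV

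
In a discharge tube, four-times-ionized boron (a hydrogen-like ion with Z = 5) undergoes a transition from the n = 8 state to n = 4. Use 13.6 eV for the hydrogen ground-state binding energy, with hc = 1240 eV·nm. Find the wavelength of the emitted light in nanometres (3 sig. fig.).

77.8 nm

For Z = 5 the level energies scale as Z², so the effective Rydberg energy is 13.6 × 25 = 340.0 eV.
ΔE = 340.0 × (1/4² − 1/8²) = 340.0 × 0.04688 = 15.94 eV.
λ = hc/ΔE = 1240 / 15.94 = 77.8 nm.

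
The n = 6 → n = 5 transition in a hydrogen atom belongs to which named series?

The series is set by the lower level: n_f = 5 is the Pfund series.

Pfund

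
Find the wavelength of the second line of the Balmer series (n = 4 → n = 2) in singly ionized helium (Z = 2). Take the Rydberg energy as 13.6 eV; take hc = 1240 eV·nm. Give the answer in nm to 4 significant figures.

The Balmer series terminates on n_f = 2; the second line has n_i = 2+2 = 4.
ΔE = 54.40 × (1/2² − 1/4²) = 10.20 eV.
λ = 1240 / 10.20 = 121.6 nm.

121.6 nm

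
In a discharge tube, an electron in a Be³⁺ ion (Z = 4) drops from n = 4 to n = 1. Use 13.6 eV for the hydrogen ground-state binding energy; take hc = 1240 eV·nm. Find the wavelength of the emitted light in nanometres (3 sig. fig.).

6.08 nm

For Z = 4 the level energies scale as Z², so the effective Rydberg energy is 13.6 × 16 = 217.6 eV.
ΔE = 217.6 × (1/1² − 1/4²) = 217.6 × 0.9375 = 204.0 eV.
λ = hc/ΔE = 1240 / 204.0 = 6.08 nm.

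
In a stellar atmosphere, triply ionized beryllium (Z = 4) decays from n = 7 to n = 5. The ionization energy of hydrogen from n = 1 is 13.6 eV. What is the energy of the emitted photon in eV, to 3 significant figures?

4.26 eV

The Bohr energies scale as Z², so for Z = 4: E_n = −217.6/n² eV.
E_7 = −217.6/49 = −4.441 eV and E_5 = −217.6/25 = −8.704 eV.
The photon energy is |E_7 − E_5| = 4.26 eV.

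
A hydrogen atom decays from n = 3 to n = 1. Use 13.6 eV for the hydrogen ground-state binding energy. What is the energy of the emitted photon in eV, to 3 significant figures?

12.1 eV

E_3 = −13.60/9 = −1.511 eV and E_1 = −13.60/1 = −13.60 eV.
The photon energy is |E_3 − E_1| = 12.1 eV.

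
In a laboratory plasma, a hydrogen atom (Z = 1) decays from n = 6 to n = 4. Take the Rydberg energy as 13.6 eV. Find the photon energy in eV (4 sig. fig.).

E_6 = −13.60/36 = −0.3778 eV and E_4 = −13.60/16 = −0.8500 eV.
The photon energy is |E_6 − E_4| = 0.4722 eV.

0.4722 eV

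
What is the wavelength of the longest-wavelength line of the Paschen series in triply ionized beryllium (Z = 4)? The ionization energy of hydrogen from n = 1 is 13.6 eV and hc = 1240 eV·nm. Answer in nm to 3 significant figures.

The Paschen series terminates on n_f = 3; the first line has n_i = 3+1 = 4.
ΔE = 217.6 × (1/3² − 1/4²) = 10.58 eV.
λ = 1240 / 10.58 = 117 nm.

117 nm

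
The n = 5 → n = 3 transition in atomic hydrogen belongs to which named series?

The series is set by the lower level: n_f = 3 is the Paschen series.

Paschen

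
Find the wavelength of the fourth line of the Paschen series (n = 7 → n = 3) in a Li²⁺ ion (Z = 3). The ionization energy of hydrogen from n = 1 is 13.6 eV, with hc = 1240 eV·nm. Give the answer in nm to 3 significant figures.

The Paschen series terminates on n_f = 3; the fourth line has n_i = 3+4 = 7.
ΔE = 122.4 × (1/3² − 1/7²) = 11.10 eV.
λ = 1240 / 11.10 = 112 nm.

112 nm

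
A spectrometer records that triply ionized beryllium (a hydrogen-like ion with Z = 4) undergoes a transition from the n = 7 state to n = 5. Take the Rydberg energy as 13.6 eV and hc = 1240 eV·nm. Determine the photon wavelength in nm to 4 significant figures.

For Z = 4 the level energies scale as Z², so the effective Rydberg energy is 13.6 × 16 = 217.6 eV.
ΔE = 217.6 × (1/5² − 1/7²) = 217.6 × 0.01959 = 4.263 eV.
λ = hc/ΔE = 1240 / 4.263 = 290.9 nm.

290.9 nm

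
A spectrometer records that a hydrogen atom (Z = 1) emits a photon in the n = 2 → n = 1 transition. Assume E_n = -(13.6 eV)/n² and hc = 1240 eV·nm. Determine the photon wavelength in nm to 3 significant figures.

122 nm

ΔE = 13.60 × (1/1² − 1/2²) = 13.60 × 0.7500 = 10.20 eV.
λ = hc/ΔE = 1240 / 10.20 = 122 nm.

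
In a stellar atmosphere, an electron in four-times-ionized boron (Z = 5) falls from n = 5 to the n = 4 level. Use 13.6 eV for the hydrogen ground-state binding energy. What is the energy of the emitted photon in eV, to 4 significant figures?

The Bohr energies scale as Z², so for Z = 5: E_n = −340.0/n² eV.
E_5 = −340.0/25 = −13.60 eV and E_4 = −340.0/16 = −21.25 eV.
The photon energy is |E_5 − E_4| = 7.650 eV.

7.650 eV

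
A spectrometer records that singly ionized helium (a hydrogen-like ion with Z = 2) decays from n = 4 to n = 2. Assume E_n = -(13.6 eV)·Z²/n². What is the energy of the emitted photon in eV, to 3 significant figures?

The Bohr energies scale as Z², so for Z = 2: E_n = −54.40/n² eV.
E_4 = −54.40/16 = −3.400 eV and E_2 = −54.40/4 = −13.60 eV.
The photon energy is |E_4 − E_2| = 10.2 eV.

10.2 eV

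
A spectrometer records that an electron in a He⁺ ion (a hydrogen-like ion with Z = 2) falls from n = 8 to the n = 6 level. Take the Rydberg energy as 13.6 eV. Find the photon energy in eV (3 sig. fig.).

0.661 eV

The Bohr energies scale as Z², so for Z = 2: E_n = −54.40/n² eV.
E_8 = −54.40/64 = −0.8500 eV and E_6 = −54.40/36 = −1.511 eV.
The photon energy is |E_8 − E_6| = 0.661 eV.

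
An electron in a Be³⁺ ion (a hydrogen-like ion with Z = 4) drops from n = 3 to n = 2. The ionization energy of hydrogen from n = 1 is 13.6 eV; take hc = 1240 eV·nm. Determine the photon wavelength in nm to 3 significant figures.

41.0 nm

For Z = 4 the level energies scale as Z², so the effective Rydberg energy is 13.6 × 16 = 217.6 eV.
ΔE = 217.6 × (1/2² − 1/3²) = 217.6 × 0.1389 = 30.22 eV.
λ = hc/ΔE = 1240 / 30.22 = 41.0 nm.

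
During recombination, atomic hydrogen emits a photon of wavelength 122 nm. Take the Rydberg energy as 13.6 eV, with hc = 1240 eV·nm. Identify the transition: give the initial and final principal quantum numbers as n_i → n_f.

The photon energy is ΔE = hc/λ = 1240 / 122 = 10.16 eV.
With Z = 1, ΔE = 13.60 × (1/n_f² − 1/n_i²), so 1/n_f² − 1/n_i² = 0.7473.
Trying n_f = 1 gives 1/n_i² = 0.2527, i.e. n_i ≈ 2; this pair matches.

n_i = 2, n_f = 1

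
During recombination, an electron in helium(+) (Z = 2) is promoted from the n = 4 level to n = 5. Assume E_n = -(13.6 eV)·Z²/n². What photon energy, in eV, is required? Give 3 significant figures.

1.22 eV

The Bohr energies scale as Z², so for Z = 2: E_n = −54.40/n² eV.
E_5 = −54.40/25 = −2.176 eV and E_4 = −54.40/16 = −3.400 eV.
The photon energy is |E_5 − E_4| = 1.22 eV.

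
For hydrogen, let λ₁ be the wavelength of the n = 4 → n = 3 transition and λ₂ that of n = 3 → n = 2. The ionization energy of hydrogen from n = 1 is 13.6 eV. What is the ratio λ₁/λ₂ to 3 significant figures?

2.86

λ ∝ 1/ΔE ∝ 1/(1/n_f² − 1/n_i²), and the Z² and hc factors cancel in the ratio.
λ₁/λ₂ = (1/2² − 1/3²)/(1/3² − 1/4²) = 0.1389/0.04861 = 2.86.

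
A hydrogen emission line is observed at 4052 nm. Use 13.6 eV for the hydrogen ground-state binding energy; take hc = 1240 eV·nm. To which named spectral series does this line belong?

ΔE = 1240/4052 = 0.3060 eV.
This matches 13.6 × (1/4² − 1/5²), so n_f = 4: the Brackett series.

Brackett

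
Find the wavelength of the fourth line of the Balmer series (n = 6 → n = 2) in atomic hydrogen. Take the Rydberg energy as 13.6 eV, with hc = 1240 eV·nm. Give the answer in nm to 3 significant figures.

The Balmer series terminates on n_f = 2; the fourth line has n_i = 2+4 = 6.
ΔE = 13.60 × (1/2² − 1/6²) = 3.022 eV.
λ = 1240 / 3.022 = 410 nm.

410 nm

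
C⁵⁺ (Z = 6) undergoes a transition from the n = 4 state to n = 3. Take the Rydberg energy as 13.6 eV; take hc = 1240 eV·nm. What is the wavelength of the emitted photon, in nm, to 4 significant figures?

52.10 nm

For Z = 6 the level energies scale as Z², so the effective Rydberg energy is 13.6 × 36 = 489.6 eV.
ΔE = 489.6 × (1/3² − 1/4²) = 489.6 × 0.04861 = 23.80 eV.
λ = hc/ΔE = 1240 / 23.80 = 52.10 nm.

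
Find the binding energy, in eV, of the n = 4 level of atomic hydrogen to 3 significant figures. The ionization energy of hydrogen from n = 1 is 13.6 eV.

E_4 = −13.60/16 = −0.850 eV, so ionization (to E = 0) requires 0.850 eV.

0.850 eV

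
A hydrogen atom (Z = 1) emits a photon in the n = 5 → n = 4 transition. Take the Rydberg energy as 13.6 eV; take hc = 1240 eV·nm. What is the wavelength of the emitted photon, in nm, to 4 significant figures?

4052 nm

ΔE = 13.60 × (1/4² − 1/5²) = 13.60 × 0.02250 = 0.3060 eV.
λ = hc/ΔE = 1240 / 0.3060 = 4052 nm.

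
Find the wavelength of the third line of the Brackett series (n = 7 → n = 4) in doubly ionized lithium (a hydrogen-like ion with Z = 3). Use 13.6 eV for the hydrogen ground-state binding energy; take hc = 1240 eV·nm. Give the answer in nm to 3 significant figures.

241 nm

The Brackett series terminates on n_f = 4; the third line has n_i = 4+3 = 7.
ΔE = 122.4 × (1/4² − 1/7²) = 5.152 eV.
λ = 1240 / 5.152 = 241 nm.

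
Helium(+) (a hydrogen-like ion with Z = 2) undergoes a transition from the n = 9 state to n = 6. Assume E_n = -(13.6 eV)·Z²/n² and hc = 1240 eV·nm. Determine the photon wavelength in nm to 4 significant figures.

1477 nm

For Z = 2 the level energies scale as Z², so the effective Rydberg energy is 13.6 × 4 = 54.40 eV.
ΔE = 54.40 × (1/6² − 1/9²) = 54.40 × 0.01543 = 0.8395 eV.
λ = hc/ΔE = 1240 / 0.8395 = 1477 nm.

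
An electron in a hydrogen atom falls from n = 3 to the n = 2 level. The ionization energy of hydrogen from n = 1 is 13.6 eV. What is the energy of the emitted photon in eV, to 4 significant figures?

E_3 = −13.60/9 = −1.511 eV and E_2 = −13.60/4 = −3.400 eV.
The photon energy is |E_3 − E_2| = 1.889 eV.

1.889 eV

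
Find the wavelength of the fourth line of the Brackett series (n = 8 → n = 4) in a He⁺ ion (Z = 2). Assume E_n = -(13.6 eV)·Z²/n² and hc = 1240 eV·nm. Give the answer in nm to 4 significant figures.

The Brackett series terminates on n_f = 4; the fourth line has n_i = 4+4 = 8.
ΔE = 54.40 × (1/4² − 1/8²) = 2.550 eV.
λ = 1240 / 2.550 = 486.3 nm.

486.3 nm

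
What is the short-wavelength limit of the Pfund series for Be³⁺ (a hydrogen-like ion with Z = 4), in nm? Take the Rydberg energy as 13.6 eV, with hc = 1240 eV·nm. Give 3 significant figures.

The Pfund series has lower level n_f = 5; the series limit corresponds to n_i → ∞.
ΔE_max = 13.6 × 16 / 5² = 8.704 eV.
λ_min = 1240 / 8.704 = 142 nm.

142 nm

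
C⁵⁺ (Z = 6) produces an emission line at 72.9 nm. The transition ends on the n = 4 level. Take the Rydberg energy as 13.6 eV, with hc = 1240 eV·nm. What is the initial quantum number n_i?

n_i = 6

The photon energy is ΔE = hc/λ = 1240 / 72.9 = 17.01 eV.
With Z = 6, ΔE = 489.6 × (1/n_f² − 1/n_i²), so 1/n_f² − 1/n_i² = 0.03474.
With n_f = 4: 1/n_i² = 1/16 − 0.03474 = 0.02776, so n_i ≈ 6.00.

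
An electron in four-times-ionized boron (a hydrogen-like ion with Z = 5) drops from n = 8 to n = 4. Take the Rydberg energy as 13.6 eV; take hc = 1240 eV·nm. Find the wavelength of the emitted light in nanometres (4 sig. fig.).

77.80 nm

For Z = 5 the level energies scale as Z², so the effective Rydberg energy is 13.6 × 25 = 340.0 eV.
ΔE = 340.0 × (1/4² − 1/8²) = 340.0 × 0.04688 = 15.94 eV.
λ = hc/ΔE = 1240 / 15.94 = 77.80 nm.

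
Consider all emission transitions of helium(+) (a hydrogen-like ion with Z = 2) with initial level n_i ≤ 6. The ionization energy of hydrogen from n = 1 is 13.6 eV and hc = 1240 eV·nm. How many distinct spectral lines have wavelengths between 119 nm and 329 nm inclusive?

Enumerate all n_i → n_f pairs with 1 ≤ n_f < n_i ≤ 6 and compute λ = 1240 / [13.6·4·(1/n_f² − 1/n_i²)].
Lines falling in [119, 329] nm: 4→2 (121.6 nm), 3→2 (164.1 nm), 6→3 (273.5 nm), 5→3 (320.5 nm).

4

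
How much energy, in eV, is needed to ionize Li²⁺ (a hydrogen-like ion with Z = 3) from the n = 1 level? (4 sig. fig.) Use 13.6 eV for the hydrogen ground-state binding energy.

E_n = −13.6 Z²/n² = −122.4/n² eV for Z = 3.
E_1 = −122.4/1 = −122.4 eV, so ionization (to E = 0) requires 122.4 eV.

122.4 eV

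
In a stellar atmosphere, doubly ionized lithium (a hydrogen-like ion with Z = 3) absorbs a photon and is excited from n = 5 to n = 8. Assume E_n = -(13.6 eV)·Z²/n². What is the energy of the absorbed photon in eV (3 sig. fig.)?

The Bohr energies scale as Z², so for Z = 3: E_n = −122.4/n² eV.
E_8 = −122.4/64 = −1.913 eV and E_5 = −122.4/25 = −4.896 eV.
The photon energy is |E_8 − E_5| = 2.98 eV.

2.98 eV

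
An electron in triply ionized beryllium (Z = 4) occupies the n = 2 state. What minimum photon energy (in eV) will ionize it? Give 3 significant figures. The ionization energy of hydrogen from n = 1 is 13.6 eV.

54.4 eV

E_n = −13.6 Z²/n² = −217.6/n² eV for Z = 4.
E_2 = −217.6/4 = −54.4 eV, so ionization (to E = 0) requires 54.4 eV.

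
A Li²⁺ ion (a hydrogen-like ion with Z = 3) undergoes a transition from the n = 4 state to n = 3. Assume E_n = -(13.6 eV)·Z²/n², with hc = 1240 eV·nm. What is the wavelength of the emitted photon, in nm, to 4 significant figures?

For Z = 3 the level energies scale as Z², so the effective Rydberg energy is 13.6 × 9 = 122.4 eV.
ΔE = 122.4 × (1/3² − 1/4²) = 122.4 × 0.04861 = 5.950 eV.
λ = hc/ΔE = 1240 / 5.950 = 208.4 nm.

208.4 nm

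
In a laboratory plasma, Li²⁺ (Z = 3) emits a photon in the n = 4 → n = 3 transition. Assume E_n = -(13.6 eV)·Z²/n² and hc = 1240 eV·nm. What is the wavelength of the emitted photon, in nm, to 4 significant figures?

For Z = 3 the level energies scale as Z², so the effective Rydberg energy is 13.6 × 9 = 122.4 eV.
ΔE = 122.4 × (1/3² − 1/4²) = 122.4 × 0.04861 = 5.950 eV.
λ = hc/ΔE = 1240 / 5.950 = 208.4 nm.

208.4 nm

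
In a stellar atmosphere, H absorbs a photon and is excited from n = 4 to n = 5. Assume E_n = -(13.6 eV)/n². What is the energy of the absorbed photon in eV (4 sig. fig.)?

E_5 = −13.60/25 = −0.5440 eV and E_4 = −13.60/16 = −0.8500 eV.
The photon energy is |E_5 − E_4| = 0.3060 eV.

0.3060 eV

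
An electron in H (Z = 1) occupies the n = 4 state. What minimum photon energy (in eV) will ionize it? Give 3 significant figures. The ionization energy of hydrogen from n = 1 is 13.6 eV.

0.850 eV

E_4 = −13.60/16 = −0.850 eV, so ionization (to E = 0) requires 0.850 eV.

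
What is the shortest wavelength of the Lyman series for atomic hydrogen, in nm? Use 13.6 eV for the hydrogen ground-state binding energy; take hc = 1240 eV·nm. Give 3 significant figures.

The Lyman series has lower level n_f = 1; the series limit corresponds to n_i → ∞.
ΔE_max = 13.6 × 1 / 1² = 13.60 eV.
λ_min = 1240 / 13.60 = 91.2 nm.

91.2 nm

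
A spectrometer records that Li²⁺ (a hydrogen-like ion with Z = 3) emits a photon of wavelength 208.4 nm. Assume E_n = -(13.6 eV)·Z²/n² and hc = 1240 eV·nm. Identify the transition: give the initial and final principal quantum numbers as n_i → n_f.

The photon energy is ΔE = hc/λ = 1240 / 208.4 = 5.950 eV.
With Z = 3, ΔE = 122.4 × (1/n_f² − 1/n_i²), so 1/n_f² − 1/n_i² = 0.04861.
Trying n_f = 3 gives 1/n_i² = 0.06250, i.e. n_i ≈ 4; this pair matches.

n_i = 4, n_f = 3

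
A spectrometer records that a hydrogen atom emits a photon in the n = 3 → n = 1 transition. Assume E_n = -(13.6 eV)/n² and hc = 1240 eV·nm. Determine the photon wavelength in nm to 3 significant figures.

103 nm

ΔE = 13.60 × (1/1² − 1/3²) = 13.60 × 0.8889 = 12.09 eV.
λ = hc/ΔE = 1240 / 12.09 = 103 nm.
This line belongs to the Lyman series.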